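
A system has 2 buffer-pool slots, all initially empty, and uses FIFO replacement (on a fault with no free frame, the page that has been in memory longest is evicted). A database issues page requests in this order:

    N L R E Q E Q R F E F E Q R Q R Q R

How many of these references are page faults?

N -> fault, frames [N]
L -> fault, frames [N, L]
R -> fault, evict N, frames [L, R]
E -> fault, evict L, frames [R, E]
Q -> fault, evict R, frames [E, Q]
E -> hit
Q -> hit
R -> fault, evict E, frames [Q, R]
F -> fault, evict Q, frames [R, F]
E -> fault, evict R, frames [F, E]
F -> hit
E -> hit
Q -> fault, evict F, frames [E, Q]
R -> fault, evict E, frames [Q, R]
Q -> hit
R -> hit
Q -> hit
R -> hit
Page faults: 10.

10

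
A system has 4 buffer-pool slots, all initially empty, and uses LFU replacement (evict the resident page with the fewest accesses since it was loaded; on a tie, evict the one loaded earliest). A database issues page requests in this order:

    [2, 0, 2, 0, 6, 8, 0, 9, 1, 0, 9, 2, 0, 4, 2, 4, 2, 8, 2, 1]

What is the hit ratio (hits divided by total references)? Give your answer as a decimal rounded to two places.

0.55

2: fault, frames {2}
0: fault, frames {2,0}
2: hit
0: hit
6: fault, frames {2,0,6}
8: fault, frames {2,0,6,8}
0: hit
9: fault, evict 6, frames {2,0,8,9}
1: fault, evict 8, frames {2,0,9,1}
0: hit
9: hit
2: hit
0: hit
4: fault, evict 1, frames {2,0,9,4}
2: hit
4: hit
2: hit
8: fault, evict 9, frames {2,0,4,8}
2: hit
1: fault, evict 8, frames {2,0,4,1}
Hits: 11 of 20 references → 11/20 = 0.5500.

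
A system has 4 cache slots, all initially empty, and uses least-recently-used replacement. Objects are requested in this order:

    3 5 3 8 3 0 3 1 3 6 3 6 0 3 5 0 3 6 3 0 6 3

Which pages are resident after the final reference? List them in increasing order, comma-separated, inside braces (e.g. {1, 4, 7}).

{0, 3, 5, 6}

3 -> fault, frames [3]
5 -> fault, frames [3, 5]
3 -> hit
8 -> fault, frames [5, 3, 8]
3 -> hit
0 -> fault, frames [5, 8, 3, 0]
3 -> hit
1 -> fault, evict 5, frames [8, 0, 3, 1]
3 -> hit
6 -> fault, evict 8, frames [0, 1, 3, 6]
3 -> hit
6 -> hit
0 -> hit
3 -> hit
5 -> fault, evict 1, frames [6, 0, 3, 5]
0 -> hit
3 -> hit
6 -> hit
3 -> hit
0 -> hit
6 -> hit
3 -> hit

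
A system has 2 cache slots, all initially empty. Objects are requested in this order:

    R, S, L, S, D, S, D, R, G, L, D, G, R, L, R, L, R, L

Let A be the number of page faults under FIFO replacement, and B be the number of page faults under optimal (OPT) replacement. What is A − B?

Under FIFO: F F F . F F . F F F F F F F . . . . → 12 faults.
Under OPT: F F F . F . . F F F . F F . . . . . → 9 faults.
A − B = 12 − 9 = 3.

3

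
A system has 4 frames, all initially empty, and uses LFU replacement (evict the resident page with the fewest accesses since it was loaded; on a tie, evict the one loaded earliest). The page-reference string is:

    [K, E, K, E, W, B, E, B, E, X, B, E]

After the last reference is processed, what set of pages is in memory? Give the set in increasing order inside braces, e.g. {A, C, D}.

K -> fault, frames [K]
E -> fault, frames [K, E]
K -> hit
E -> hit
W -> fault, frames [K, E, W]
B -> fault, frames [K, E, W, B]
E -> hit
B -> hit
E -> hit
X -> fault, evict W, frames [K, E, B, X]
B -> hit
E -> hit

{B, E, K, X}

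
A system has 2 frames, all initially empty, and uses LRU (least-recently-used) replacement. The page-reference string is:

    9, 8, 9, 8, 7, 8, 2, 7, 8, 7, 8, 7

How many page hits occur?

6

9 -> fault, frames (9)
8 -> fault, frames (9 8)
9 -> hit
8 -> hit
7 -> fault, evict 9, frames (8 7)
8 -> hit
2 -> fault, evict 7, frames (8 2)
7 -> fault, evict 8, frames (2 7)
8 -> fault, evict 2, frames (7 8)
7 -> hit
8 -> hit
7 -> hit
Hits: 6.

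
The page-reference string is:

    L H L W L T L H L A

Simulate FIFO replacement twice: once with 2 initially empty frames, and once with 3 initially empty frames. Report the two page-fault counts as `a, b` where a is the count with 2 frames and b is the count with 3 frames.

8, 7

2 frames: F F . F F F . F F F → 8 faults.
3 frames: F F . F . F F F . F → 7 faults.
7 < 8: adding a frame reduced faults, as is typical.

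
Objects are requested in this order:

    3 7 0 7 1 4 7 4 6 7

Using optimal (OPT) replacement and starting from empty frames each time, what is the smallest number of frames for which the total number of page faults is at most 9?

2

f=1: 10 faults
f=2: 6 faults
f=3: 6 faults
f=4: 6 faults
f=5: 6 faults
f=6: 6 faults
Smallest f with faults ≤ 9 is 2.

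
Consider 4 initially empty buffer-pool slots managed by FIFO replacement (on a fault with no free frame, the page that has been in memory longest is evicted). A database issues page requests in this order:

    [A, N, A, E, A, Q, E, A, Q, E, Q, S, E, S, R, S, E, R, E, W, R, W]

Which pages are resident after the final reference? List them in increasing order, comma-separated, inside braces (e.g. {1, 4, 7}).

{Q, R, S, W}

A → fault, frames {A}
N → fault, frames {A,N}
A → hit
E → fault, frames {A,N,E}
A → hit
Q → fault, frames {A,N,E,Q}
E → hit
A → hit
Q → hit
E → hit
Q → hit
S → fault, evict A, frames {N,E,Q,S}
E → hit
S → hit
R → fault, evict N, frames {E,Q,S,R}
S → hit
E → hit
R → hit
E → hit
W → fault, evict E, frames {Q,S,R,W}
R → hit
W → hit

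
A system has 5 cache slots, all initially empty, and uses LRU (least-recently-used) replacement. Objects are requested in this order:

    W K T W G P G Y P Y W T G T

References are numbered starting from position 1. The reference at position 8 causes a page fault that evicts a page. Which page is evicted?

pos 1: W -> miss, frames {W}
pos 2: K -> miss, frames {W,K}
pos 3: T -> miss, frames {W,K,T}
pos 4: W -> hit
pos 5: G -> miss, frames {K,T,W,G}
pos 6: P -> miss, frames {K,T,W,G,P}
pos 7: G -> hit
pos 8: Y -> miss, evict K, frames {T,W,P,G,Y}
At position 8, page K is evicted.

K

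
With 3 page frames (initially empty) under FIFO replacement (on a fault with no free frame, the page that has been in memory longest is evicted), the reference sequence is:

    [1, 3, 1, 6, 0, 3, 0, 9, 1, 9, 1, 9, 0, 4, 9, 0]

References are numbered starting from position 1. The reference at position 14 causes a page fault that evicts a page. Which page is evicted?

pos 1: 1 → fault, frames (1)
pos 2: 3 → fault, frames (1 3)
pos 3: 1 → hit
pos 4: 6 → fault, frames (1 3 6)
pos 5: 0 → fault, evict 1, frames (3 6 0)
pos 6: 3 → hit
pos 7: 0 → hit
pos 8: 9 → fault, evict 3, frames (6 0 9)
pos 9: 1 → fault, evict 6, frames (0 9 1)
pos 10: 9 → hit
pos 11: 1 → hit
pos 12: 9 → hit
pos 13: 0 → hit
pos 14: 4 → fault, evict 0, frames (9 1 4)
At position 14, page 0 is evicted.

0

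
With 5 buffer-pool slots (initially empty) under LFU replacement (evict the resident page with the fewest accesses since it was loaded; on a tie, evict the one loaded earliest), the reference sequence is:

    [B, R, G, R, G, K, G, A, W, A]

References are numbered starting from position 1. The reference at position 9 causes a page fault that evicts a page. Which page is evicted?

B

pos 1: B: fault, frames {B}
pos 2: R: fault, frames {B,R}
pos 3: G: fault, frames {B,R,G}
pos 4: R: hit
pos 5: G: hit
pos 6: K: fault, frames {B,R,G,K}
pos 7: G: hit
pos 8: A: fault, frames {B,R,G,K,A}
pos 9: W: fault, evict B, frames {R,G,K,A,W}
At position 9, page B is evicted.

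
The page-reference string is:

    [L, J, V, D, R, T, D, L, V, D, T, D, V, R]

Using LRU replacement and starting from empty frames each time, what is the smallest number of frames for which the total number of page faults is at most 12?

f=1: 14 faults
f=2: 13 faults
f=3: 10 faults
f=4: 9 faults
f=5: 7 faults
f=6: 6 faults
Smallest f with faults ≤ 12 is 3.

3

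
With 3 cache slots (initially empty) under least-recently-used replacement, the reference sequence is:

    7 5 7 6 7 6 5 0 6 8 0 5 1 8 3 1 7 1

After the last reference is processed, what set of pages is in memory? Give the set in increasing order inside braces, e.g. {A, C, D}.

7 -> miss, frames [7]
5 -> miss, frames [7, 5]
7 -> hit
6 -> miss, frames [5, 7, 6]
7 -> hit
6 -> hit
5 -> hit
0 -> miss, evict 7, frames [6, 5, 0]
6 -> hit
8 -> miss, evict 5, frames [0, 6, 8]
0 -> hit
5 -> miss, evict 6, frames [8, 0, 5]
1 -> miss, evict 8, frames [0, 5, 1]
8 -> miss, evict 0, frames [5, 1, 8]
3 -> miss, evict 5, frames [1, 8, 3]
1 -> hit
7 -> miss, evict 8, frames [3, 1, 7]
1 -> hit

{1, 3, 7}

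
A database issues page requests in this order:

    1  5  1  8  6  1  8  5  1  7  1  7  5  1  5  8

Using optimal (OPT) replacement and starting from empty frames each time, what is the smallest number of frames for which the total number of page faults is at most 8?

f=1: 16 faults
f=2: 9 faults
f=3: 7 faults
f=4: 5 faults
f=5: 5 faults
Smallest f with faults ≤ 8 is 3.

3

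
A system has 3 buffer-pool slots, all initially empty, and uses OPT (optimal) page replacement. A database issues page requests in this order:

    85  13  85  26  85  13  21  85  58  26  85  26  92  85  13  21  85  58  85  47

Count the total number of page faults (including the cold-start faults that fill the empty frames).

85 -> miss, frames [85]
13 -> miss, frames [85, 13]
85 -> hit
26 -> miss, frames [85, 13, 26]
85 -> hit
13 -> hit
21 -> miss, evict 13, frames [85, 26, 21]
85 -> hit
58 -> miss, evict 21, frames [85, 26, 58]
26 -> hit
85 -> hit
26 -> hit
92 -> miss, evict 26, frames [85, 58, 92]
85 -> hit
13 -> miss, evict 92, frames [85, 58, 13]
21 -> miss, evict 13, frames [85, 58, 21]
85 -> hit
58 -> hit
85 -> hit
47 -> miss, evict 21, frames [85, 58, 47]
Page faults: 9.

9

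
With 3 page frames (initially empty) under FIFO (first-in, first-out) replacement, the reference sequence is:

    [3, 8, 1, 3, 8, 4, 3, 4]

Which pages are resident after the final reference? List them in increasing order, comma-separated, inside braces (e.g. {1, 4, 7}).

{1, 3, 4}

3 → fault, frames [3]
8 → fault, frames [3, 8]
1 → fault, frames [3, 8, 1]
3 → hit
8 → hit
4 → fault, evict 3, frames [8, 1, 4]
3 → fault, evict 8, frames [1, 4, 3]
4 → hit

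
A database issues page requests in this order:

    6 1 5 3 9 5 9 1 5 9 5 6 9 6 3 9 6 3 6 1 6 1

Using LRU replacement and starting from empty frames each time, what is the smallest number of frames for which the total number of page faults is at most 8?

4

f=1: 22 faults
f=2: 16 faults
f=3: 9 faults
f=4: 8 faults
f=5: 5 faults
Smallest f with faults ≤ 8 is 4.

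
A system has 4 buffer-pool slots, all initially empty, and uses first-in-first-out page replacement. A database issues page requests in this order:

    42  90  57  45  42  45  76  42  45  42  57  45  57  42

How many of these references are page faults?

42 → miss, frames [42]
90 → miss, frames [42, 90]
57 → miss, frames [42, 90, 57]
45 → miss, frames [42, 90, 57, 45]
42 → hit
45 → hit
76 → miss, evict 42, frames [90, 57, 45, 76]
42 → miss, evict 90, frames [57, 45, 76, 42]
45 → hit
42 → hit
57 → hit
45 → hit
57 → hit
42 → hit
Page faults: 6.

6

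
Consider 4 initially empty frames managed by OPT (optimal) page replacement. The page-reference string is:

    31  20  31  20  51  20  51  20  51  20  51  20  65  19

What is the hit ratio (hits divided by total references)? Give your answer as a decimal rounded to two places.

31 → miss, frames (31)
20 → miss, frames (31 20)
31 → hit
20 → hit
51 → miss, frames (31 20 51)
20 → hit
51 → hit
20 → hit
51 → hit
20 → hit
51 → hit
20 → hit
65 → miss, frames (31 20 51 65)
19 → miss, evict 65, frames (31 20 51 19)
Hits: 9 of 14 references → 9/14 = 0.6429.

0.64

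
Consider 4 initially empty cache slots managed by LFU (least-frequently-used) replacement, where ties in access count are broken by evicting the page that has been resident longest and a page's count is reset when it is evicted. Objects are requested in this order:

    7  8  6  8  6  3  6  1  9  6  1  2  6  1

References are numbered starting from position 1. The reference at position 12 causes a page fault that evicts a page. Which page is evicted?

pos 1: 7 → miss, frames [7]
pos 2: 8 → miss, frames [7, 8]
pos 3: 6 → miss, frames [7, 8, 6]
pos 4: 8 → hit
pos 5: 6 → hit
pos 6: 3 → miss, frames [7, 8, 6, 3]
pos 7: 6 → hit
pos 8: 1 → miss, evict 7, frames [8, 6, 3, 1]
pos 9: 9 → miss, evict 3, frames [8, 6, 1, 9]
pos 10: 6 → hit
pos 11: 1 → hit
pos 12: 2 → miss, evict 9, frames [8, 6, 1, 2]
At position 12, page 9 is evicted.

9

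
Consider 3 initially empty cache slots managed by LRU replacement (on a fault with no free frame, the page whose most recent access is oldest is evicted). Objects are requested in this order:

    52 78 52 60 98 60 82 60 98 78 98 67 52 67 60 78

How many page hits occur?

52 -> fault, frames [52]
78 -> fault, frames [52, 78]
52 -> hit
60 -> fault, frames [78, 52, 60]
98 -> fault, evict 78, frames [52, 60, 98]
60 -> hit
82 -> fault, evict 52, frames [98, 60, 82]
60 -> hit
98 -> hit
78 -> fault, evict 82, frames [60, 98, 78]
98 -> hit
67 -> fault, evict 60, frames [78, 98, 67]
52 -> fault, evict 78, frames [98, 67, 52]
67 -> hit
60 -> fault, evict 98, frames [52, 67, 60]
78 -> fault, evict 52, frames [67, 60, 78]
Hits: 6.

6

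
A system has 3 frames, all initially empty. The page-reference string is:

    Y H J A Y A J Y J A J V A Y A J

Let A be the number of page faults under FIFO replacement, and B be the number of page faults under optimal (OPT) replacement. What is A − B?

1

Under FIFO: F F F F F . . . . . . F . . . F → 7 faults.
Under OPT: F F F F . . . . . . . F . . . F → 6 faults.
A − B = 7 − 6 = 1.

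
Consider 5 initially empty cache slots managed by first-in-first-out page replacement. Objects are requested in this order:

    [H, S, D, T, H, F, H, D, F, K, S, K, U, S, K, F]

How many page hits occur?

H → fault, frames [H]
S → fault, frames [H, S]
D → fault, frames [H, S, D]
T → fault, frames [H, S, D, T]
H → hit
F → fault, frames [H, S, D, T, F]
H → hit
D → hit
F → hit
K → fault, evict H, frames [S, D, T, F, K]
S → hit
K → hit
U → fault, evict S, frames [D, T, F, K, U]
S → fault, evict D, frames [T, F, K, U, S]
K → hit
F → hit
Hits: 8.

8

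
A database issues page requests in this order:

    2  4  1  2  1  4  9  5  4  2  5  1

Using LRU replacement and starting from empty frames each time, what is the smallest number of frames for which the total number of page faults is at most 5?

f=1: 12 faults
f=2: 11 faults
f=3: 7 faults
f=4: 7 faults
f=5: 5 faults
Smallest f with faults ≤ 5 is 5.

5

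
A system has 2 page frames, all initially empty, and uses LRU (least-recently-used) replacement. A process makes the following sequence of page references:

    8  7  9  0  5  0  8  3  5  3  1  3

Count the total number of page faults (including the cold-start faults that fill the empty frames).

8: fault, frames (8)
7: fault, frames (8 7)
9: fault, evict 8, frames (7 9)
0: fault, evict 7, frames (9 0)
5: fault, evict 9, frames (0 5)
0: hit
8: fault, evict 5, frames (0 8)
3: fault, evict 0, frames (8 3)
5: fault, evict 8, frames (3 5)
3: hit
1: fault, evict 5, frames (3 1)
3: hit
Page faults: 9.

9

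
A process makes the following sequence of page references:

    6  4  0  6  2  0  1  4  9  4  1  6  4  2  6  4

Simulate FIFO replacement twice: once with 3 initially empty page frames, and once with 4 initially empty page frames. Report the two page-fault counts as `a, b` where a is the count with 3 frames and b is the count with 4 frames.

10, 9

3 frames: F F F . F . F F F . . F . F . F → 10 faults.
4 frames: F F F . F . F . F F . F . F . . → 9 faults.
9 < 10: adding a frame reduced faults, as is typical.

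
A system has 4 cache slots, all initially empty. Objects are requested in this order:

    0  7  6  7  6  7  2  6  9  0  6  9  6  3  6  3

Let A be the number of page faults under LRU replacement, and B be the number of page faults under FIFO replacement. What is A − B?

Under LRU: F F F . . . F . F F . . . F . . → 7 faults.
Under FIFO: F F F . . . F . F F . . . F F . → 8 faults.
A − B = 7 − 8 = -1.

-1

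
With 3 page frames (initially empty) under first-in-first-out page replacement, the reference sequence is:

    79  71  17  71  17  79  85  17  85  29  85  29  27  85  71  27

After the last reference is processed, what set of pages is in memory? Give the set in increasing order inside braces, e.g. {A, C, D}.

79 -> fault, frames {79}
71 -> fault, frames {79,71}
17 -> fault, frames {79,71,17}
71 -> hit
17 -> hit
79 -> hit
85 -> fault, evict 79, frames {71,17,85}
17 -> hit
85 -> hit
29 -> fault, evict 71, frames {17,85,29}
85 -> hit
29 -> hit
27 -> fault, evict 17, frames {85,29,27}
85 -> hit
71 -> fault, evict 85, frames {29,27,71}
27 -> hit

{27, 29, 71}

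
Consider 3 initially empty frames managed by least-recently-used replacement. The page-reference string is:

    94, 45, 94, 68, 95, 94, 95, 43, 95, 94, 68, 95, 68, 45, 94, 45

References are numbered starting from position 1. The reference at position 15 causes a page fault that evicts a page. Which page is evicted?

pos 1: 94 -> fault, frames (94)
pos 2: 45 -> fault, frames (94 45)
pos 3: 94 -> hit
pos 4: 68 -> fault, frames (45 94 68)
pos 5: 95 -> fault, evict 45, frames (94 68 95)
pos 6: 94 -> hit
pos 7: 95 -> hit
pos 8: 43 -> fault, evict 68, frames (94 95 43)
pos 9: 95 -> hit
pos 10: 94 -> hit
pos 11: 68 -> fault, evict 43, frames (95 94 68)
pos 12: 95 -> hit
pos 13: 68 -> hit
pos 14: 45 -> fault, evict 94, frames (95 68 45)
pos 15: 94 -> fault, evict 95, frames (68 45 94)
At position 15, page 95 is evicted.

95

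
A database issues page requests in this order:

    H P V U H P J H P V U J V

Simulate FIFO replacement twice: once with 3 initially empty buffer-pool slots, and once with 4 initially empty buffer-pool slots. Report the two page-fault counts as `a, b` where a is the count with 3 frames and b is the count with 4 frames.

3 frames: F F F F F F F . . F F . . → 9 faults.
4 frames: F F F F . . F F F F F F . → 10 faults.
10 > 9: adding a frame increased faults — Belady's anomaly.

9, 10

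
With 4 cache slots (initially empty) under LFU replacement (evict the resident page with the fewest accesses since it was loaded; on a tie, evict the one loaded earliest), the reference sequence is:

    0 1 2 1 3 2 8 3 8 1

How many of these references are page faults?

0 -> miss, frames [0]
1 -> miss, frames [0, 1]
2 -> miss, frames [0, 1, 2]
1 -> hit
3 -> miss, frames [0, 1, 2, 3]
2 -> hit
8 -> miss, evict 0, frames [1, 2, 3, 8]
3 -> hit
8 -> hit
1 -> hit
Page faults: 5.

5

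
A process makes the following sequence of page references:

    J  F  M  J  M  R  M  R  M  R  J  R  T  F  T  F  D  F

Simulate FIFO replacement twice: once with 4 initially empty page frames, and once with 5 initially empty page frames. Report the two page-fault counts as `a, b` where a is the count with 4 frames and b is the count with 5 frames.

4 frames: F F F . . F . . . . . . F . . . F F → 7 faults.
5 frames: F F F . . F . . . . . . F . . . F . → 6 faults.
6 < 7: adding a frame reduced faults, as is typical.

7, 6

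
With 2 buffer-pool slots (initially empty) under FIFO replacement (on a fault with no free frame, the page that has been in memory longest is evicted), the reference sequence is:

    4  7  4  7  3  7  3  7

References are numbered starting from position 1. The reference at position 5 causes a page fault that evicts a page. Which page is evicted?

4

pos 1: 4 → fault, frames (4)
pos 2: 7 → fault, frames (4 7)
pos 3: 4 → hit
pos 4: 7 → hit
pos 5: 3 → fault, evict 4, frames (7 3)
At position 5, page 4 is evicted.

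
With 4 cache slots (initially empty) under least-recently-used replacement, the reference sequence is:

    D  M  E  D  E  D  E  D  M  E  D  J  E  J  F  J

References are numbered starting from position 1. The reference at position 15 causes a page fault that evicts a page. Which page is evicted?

pos 1: D → fault, frames (D)
pos 2: M → fault, frames (D M)
pos 3: E → fault, frames (D M E)
pos 4: D → hit
pos 5: E → hit
pos 6: D → hit
pos 7: E → hit
pos 8: D → hit
pos 9: M → hit
pos 10: E → hit
pos 11: D → hit
pos 12: J → fault, frames (M E D J)
pos 13: E → hit
pos 14: J → hit
pos 15: F → fault, evict M, frames (D E J F)
At position 15, page M is evicted.

M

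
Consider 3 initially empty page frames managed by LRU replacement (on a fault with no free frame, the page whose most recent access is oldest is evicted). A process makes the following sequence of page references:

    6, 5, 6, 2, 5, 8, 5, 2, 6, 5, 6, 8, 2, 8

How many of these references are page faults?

6 -> miss, frames {6}
5 -> miss, frames {6,5}
6 -> hit
2 -> miss, frames {5,6,2}
5 -> hit
8 -> miss, evict 6, frames {2,5,8}
5 -> hit
2 -> hit
6 -> miss, evict 8, frames {5,2,6}
5 -> hit
6 -> hit
8 -> miss, evict 2, frames {5,6,8}
2 -> miss, evict 5, frames {6,8,2}
8 -> hit
Page faults: 7.

7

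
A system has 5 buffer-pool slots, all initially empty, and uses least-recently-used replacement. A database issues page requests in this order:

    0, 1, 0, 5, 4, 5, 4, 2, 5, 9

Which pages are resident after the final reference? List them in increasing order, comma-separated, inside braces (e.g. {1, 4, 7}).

0 -> miss, frames [0]
1 -> miss, frames [0, 1]
0 -> hit
5 -> miss, frames [1, 0, 5]
4 -> miss, frames [1, 0, 5, 4]
5 -> hit
4 -> hit
2 -> miss, frames [1, 0, 5, 4, 2]
5 -> hit
9 -> miss, evict 1, frames [0, 4, 2, 5, 9]

{0, 2, 4, 5, 9}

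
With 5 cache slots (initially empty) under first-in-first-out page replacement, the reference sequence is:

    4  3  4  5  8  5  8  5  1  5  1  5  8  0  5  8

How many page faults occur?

4: miss, frames [4]
3: miss, frames [4, 3]
4: hit
5: miss, frames [4, 3, 5]
8: miss, frames [4, 3, 5, 8]
5: hit
8: hit
5: hit
1: miss, frames [4, 3, 5, 8, 1]
5: hit
1: hit
5: hit
8: hit
0: miss, evict 4, frames [3, 5, 8, 1, 0]
5: hit
8: hit
Page faults: 6.

6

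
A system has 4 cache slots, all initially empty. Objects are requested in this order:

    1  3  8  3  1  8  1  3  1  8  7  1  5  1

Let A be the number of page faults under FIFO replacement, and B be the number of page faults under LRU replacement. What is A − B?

Under FIFO: F F F . . . . . . . F . F F → 6 faults.
Under LRU: F F F . . . . . . . F . F . → 5 faults.
A − B = 6 − 5 = 1.

1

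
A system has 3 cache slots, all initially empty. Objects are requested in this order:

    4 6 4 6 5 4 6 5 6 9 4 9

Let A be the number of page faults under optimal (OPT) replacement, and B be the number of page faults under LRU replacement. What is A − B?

Under OPT: F F . . F . . . . F . . → 4 faults.
Under LRU: F F . . F . . . . F F . → 5 faults.
A − B = 4 − 5 = -1.

-1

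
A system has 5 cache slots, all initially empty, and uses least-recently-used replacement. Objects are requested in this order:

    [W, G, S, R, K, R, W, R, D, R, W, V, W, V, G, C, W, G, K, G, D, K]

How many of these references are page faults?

W -> fault, frames {W}
G -> fault, frames {W,G}
S -> fault, frames {W,G,S}
R -> fault, frames {W,G,S,R}
K -> fault, frames {W,G,S,R,K}
R -> hit
W -> hit
R -> hit
D -> fault, evict G, frames {S,K,W,R,D}
R -> hit
W -> hit
V -> fault, evict S, frames {K,D,R,W,V}
W -> hit
V -> hit
G -> fault, evict K, frames {D,R,W,V,G}
C -> fault, evict D, frames {R,W,V,G,C}
W -> hit
G -> hit
K -> fault, evict R, frames {V,C,W,G,K}
G -> hit
D -> fault, evict V, frames {C,W,K,G,D}
K -> hit
Page faults: 11.

11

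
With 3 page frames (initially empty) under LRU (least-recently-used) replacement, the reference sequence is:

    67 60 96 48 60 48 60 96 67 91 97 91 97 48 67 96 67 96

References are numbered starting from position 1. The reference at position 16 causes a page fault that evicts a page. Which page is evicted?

pos 1: 67: miss, frames {67}
pos 2: 60: miss, frames {67,60}
pos 3: 96: miss, frames {67,60,96}
pos 4: 48: miss, evict 67, frames {60,96,48}
pos 5: 60: hit
pos 6: 48: hit
pos 7: 60: hit
pos 8: 96: hit
pos 9: 67: miss, evict 48, frames {60,96,67}
pos 10: 91: miss, evict 60, frames {96,67,91}
pos 11: 97: miss, evict 96, frames {67,91,97}
pos 12: 91: hit
pos 13: 97: hit
pos 14: 48: miss, evict 67, frames {91,97,48}
pos 15: 67: miss, evict 91, frames {97,48,67}
pos 16: 96: miss, evict 97, frames {48,67,96}
At position 16, page 97 is evicted.

97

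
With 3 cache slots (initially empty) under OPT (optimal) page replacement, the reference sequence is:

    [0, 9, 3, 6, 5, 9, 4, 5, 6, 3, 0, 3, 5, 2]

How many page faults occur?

9

0 → fault, frames (0)
9 → fault, frames (0 9)
3 → fault, frames (0 9 3)
6 → fault, evict 0, frames (9 3 6)
5 → fault, evict 3, frames (9 6 5)
9 → hit
4 → fault, evict 9, frames (6 5 4)
5 → hit
6 → hit
3 → fault, evict 4, frames (6 5 3)
0 → fault, evict 6, frames (5 3 0)
3 → hit
5 → hit
2 → fault, evict 0, frames (5 3 2)
Page faults: 9.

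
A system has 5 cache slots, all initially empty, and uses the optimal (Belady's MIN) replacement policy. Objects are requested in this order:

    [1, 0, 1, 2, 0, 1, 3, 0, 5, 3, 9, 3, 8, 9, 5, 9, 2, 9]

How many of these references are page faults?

7

1 -> fault, frames {1}
0 -> fault, frames {1,0}
1 -> hit
2 -> fault, frames {1,0,2}
0 -> hit
1 -> hit
3 -> fault, frames {1,0,2,3}
0 -> hit
5 -> fault, frames {1,0,2,3,5}
3 -> hit
9 -> fault, evict 0, frames {1,2,3,5,9}
3 -> hit
8 -> fault, evict 3, frames {1,2,5,9,8}
9 -> hit
5 -> hit
9 -> hit
2 -> hit
9 -> hit
Page faults: 7.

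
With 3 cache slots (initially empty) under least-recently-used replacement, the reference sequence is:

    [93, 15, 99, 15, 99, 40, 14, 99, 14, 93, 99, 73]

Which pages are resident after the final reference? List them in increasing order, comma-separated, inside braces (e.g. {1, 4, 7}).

93: fault, frames {93}
15: fault, frames {93,15}
99: fault, frames {93,15,99}
15: hit
99: hit
40: fault, evict 93, frames {15,99,40}
14: fault, evict 15, frames {99,40,14}
99: hit
14: hit
93: fault, evict 40, frames {99,14,93}
99: hit
73: fault, evict 14, frames {93,99,73}

{73, 93, 99}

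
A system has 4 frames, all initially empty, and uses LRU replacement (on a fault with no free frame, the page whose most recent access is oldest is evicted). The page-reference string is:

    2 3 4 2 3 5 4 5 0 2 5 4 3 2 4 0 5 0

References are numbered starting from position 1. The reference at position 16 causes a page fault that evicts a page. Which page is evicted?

pos 1: 2: miss, frames [2]
pos 2: 3: miss, frames [2, 3]
pos 3: 4: miss, frames [2, 3, 4]
pos 4: 2: hit
pos 5: 3: hit
pos 6: 5: miss, frames [4, 2, 3, 5]
pos 7: 4: hit
pos 8: 5: hit
pos 9: 0: miss, evict 2, frames [3, 4, 5, 0]
pos 10: 2: miss, evict 3, frames [4, 5, 0, 2]
pos 11: 5: hit
pos 12: 4: hit
pos 13: 3: miss, evict 0, frames [2, 5, 4, 3]
pos 14: 2: hit
pos 15: 4: hit
pos 16: 0: miss, evict 5, frames [3, 2, 4, 0]
At position 16, page 5 is evicted.

5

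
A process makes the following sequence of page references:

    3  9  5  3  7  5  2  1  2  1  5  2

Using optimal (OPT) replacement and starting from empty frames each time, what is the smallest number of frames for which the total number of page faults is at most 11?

2

f=1: 12 faults
f=2: 7 faults
f=3: 6 faults
f=4: 6 faults
f=5: 6 faults
f=6: 6 faults
Smallest f with faults ≤ 11 is 2.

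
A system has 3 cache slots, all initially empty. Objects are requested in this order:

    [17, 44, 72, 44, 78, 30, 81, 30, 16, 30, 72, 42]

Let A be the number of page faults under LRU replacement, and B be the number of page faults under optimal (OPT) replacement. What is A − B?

Under LRU: F F F . F F F . F . F F → 9 faults.
Under OPT: F F F . F F F . F . . F → 8 faults.
A − B = 9 − 8 = 1.

1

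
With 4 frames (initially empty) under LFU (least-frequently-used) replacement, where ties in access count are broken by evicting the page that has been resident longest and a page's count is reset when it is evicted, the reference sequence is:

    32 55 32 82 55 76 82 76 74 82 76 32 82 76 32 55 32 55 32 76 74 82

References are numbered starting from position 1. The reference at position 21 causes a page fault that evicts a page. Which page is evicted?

pos 1: 32: miss, frames {32}
pos 2: 55: miss, frames {32,55}
pos 3: 32: hit
pos 4: 82: miss, frames {32,55,82}
pos 5: 55: hit
pos 6: 76: miss, frames {32,55,82,76}
pos 7: 82: hit
pos 8: 76: hit
pos 9: 74: miss, evict 32, frames {55,82,76,74}
pos 10: 82: hit
pos 11: 76: hit
pos 12: 32: miss, evict 74, frames {55,82,76,32}
pos 13: 82: hit
pos 14: 76: hit
pos 15: 32: hit
pos 16: 55: hit
pos 17: 32: hit
pos 18: 55: hit
pos 19: 32: hit
pos 20: 76: hit
pos 21: 74: miss, evict 55, frames {82,76,32,74}
At position 21, page 55 is evicted.

55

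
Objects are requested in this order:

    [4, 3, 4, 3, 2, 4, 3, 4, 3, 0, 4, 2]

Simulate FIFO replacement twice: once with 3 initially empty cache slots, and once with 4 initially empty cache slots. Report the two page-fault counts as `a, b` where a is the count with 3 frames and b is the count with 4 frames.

3 frames: F F . . F . . . . F F . → 5 faults.
4 frames: F F . . F . . . . F . . → 4 faults.
4 < 5: adding a frame reduced faults, as is typical.

5, 4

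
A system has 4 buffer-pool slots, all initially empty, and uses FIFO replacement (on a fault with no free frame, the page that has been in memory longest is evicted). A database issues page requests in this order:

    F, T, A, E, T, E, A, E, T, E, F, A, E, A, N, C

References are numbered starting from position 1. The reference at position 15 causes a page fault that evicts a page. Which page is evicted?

pos 1: F → miss, frames (F)
pos 2: T → miss, frames (F T)
pos 3: A → miss, frames (F T A)
pos 4: E → miss, frames (F T A E)
pos 5: T → hit
pos 6: E → hit
pos 7: A → hit
pos 8: E → hit
pos 9: T → hit
pos 10: E → hit
pos 11: F → hit
pos 12: A → hit
pos 13: E → hit
pos 14: A → hit
pos 15: N → miss, evict F, frames (T A E N)
At position 15, page F is evicted.

F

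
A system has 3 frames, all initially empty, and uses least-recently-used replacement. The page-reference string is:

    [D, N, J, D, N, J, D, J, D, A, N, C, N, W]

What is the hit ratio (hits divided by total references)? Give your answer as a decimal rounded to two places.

0.50

D: fault, frames (D)
N: fault, frames (D N)
J: fault, frames (D N J)
D: hit
N: hit
J: hit
D: hit
J: hit
D: hit
A: fault, evict N, frames (J D A)
N: fault, evict J, frames (D A N)
C: fault, evict D, frames (A N C)
N: hit
W: fault, evict A, frames (C N W)
Hits: 7 of 14 references → 7/14 = 0.5000.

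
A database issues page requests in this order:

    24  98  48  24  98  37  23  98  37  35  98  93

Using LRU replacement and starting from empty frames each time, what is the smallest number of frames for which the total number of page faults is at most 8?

f=1: 12 faults
f=2: 12 faults
f=3: 7 faults
f=4: 7 faults
f=5: 7 faults
f=6: 7 faults
f=7: 7 faults
Smallest f with faults ≤ 8 is 3.

3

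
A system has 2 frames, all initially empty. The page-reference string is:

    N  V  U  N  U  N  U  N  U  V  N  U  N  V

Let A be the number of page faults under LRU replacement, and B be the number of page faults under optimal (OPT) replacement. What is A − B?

Under LRU: F F F F . . . . . F F F . F → 8 faults.
Under OPT: F F F . . . . . . F . F . F → 6 faults.
A − B = 8 − 6 = 2.

2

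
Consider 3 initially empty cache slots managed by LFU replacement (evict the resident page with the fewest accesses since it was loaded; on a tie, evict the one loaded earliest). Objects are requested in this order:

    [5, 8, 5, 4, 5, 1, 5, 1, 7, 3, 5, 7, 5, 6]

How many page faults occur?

8

5: miss, frames {5}
8: miss, frames {5,8}
5: hit
4: miss, frames {5,8,4}
5: hit
1: miss, evict 8, frames {5,4,1}
5: hit
1: hit
7: miss, evict 4, frames {5,1,7}
3: miss, evict 7, frames {5,1,3}
5: hit
7: miss, evict 3, frames {5,1,7}
5: hit
6: miss, evict 7, frames {5,1,6}
Page faults: 8.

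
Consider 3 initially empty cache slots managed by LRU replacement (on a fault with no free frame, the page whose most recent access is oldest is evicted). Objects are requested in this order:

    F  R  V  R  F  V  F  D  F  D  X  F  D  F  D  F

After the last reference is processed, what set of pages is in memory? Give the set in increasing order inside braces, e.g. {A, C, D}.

{D, F, X}

F: fault, frames [F]
R: fault, frames [F, R]
V: fault, frames [F, R, V]
R: hit
F: hit
V: hit
F: hit
D: fault, evict R, frames [V, F, D]
F: hit
D: hit
X: fault, evict V, frames [F, D, X]
F: hit
D: hit
F: hit
D: hit
F: hit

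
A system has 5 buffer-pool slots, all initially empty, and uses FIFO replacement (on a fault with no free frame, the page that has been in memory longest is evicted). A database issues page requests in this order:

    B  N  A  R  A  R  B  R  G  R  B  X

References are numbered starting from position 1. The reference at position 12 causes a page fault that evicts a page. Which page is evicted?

B

pos 1: B: miss, frames [B]
pos 2: N: miss, frames [B, N]
pos 3: A: miss, frames [B, N, A]
pos 4: R: miss, frames [B, N, A, R]
pos 5: A: hit
pos 6: R: hit
pos 7: B: hit
pos 8: R: hit
pos 9: G: miss, frames [B, N, A, R, G]
pos 10: R: hit
pos 11: B: hit
pos 12: X: miss, evict B, frames [N, A, R, G, X]
At position 12, page B is evicted.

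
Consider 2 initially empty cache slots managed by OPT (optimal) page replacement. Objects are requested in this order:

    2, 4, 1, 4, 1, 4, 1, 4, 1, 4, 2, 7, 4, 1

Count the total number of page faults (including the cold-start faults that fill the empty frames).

2: miss, frames [2]
4: miss, frames [2, 4]
1: miss, evict 2, frames [4, 1]
4: hit
1: hit
4: hit
1: hit
4: hit
1: hit
4: hit
2: miss, evict 1, frames [4, 2]
7: miss, evict 2, frames [4, 7]
4: hit
1: miss, evict 7, frames [4, 1]
Page faults: 6.

6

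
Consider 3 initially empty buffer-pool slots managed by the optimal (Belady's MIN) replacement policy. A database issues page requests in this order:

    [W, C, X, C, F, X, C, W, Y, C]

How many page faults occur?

W → miss, frames [W]
C → miss, frames [W, C]
X → miss, frames [W, C, X]
C → hit
F → miss, evict W, frames [C, X, F]
X → hit
C → hit
W → miss, evict F, frames [C, X, W]
Y → miss, evict W, frames [C, X, Y]
C → hit
Page faults: 6.

6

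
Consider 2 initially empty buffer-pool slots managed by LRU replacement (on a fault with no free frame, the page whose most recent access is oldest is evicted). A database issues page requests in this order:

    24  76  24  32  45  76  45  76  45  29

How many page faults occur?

6

24 -> fault, frames (24)
76 -> fault, frames (24 76)
24 -> hit
32 -> fault, evict 76, frames (24 32)
45 -> fault, evict 24, frames (32 45)
76 -> fault, evict 32, frames (45 76)
45 -> hit
76 -> hit
45 -> hit
29 -> fault, evict 76, frames (45 29)
Page faults: 6.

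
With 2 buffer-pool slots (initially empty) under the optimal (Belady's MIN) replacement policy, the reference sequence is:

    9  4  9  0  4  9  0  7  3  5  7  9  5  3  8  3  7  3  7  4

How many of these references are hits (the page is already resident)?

9 -> fault, frames {9}
4 -> fault, frames {9,4}
9 -> hit
0 -> fault, evict 9, frames {4,0}
4 -> hit
9 -> fault, evict 4, frames {0,9}
0 -> hit
7 -> fault, evict 0, frames {9,7}
3 -> fault, evict 9, frames {7,3}
5 -> fault, evict 3, frames {7,5}
7 -> hit
9 -> fault, evict 7, frames {5,9}
5 -> hit
3 -> fault, evict 9, frames {5,3}
8 -> fault, evict 5, frames {3,8}
3 -> hit
7 -> fault, evict 8, frames {3,7}
3 -> hit
7 -> hit
4 -> fault, evict 7, frames {3,4}
Hits: 8.

8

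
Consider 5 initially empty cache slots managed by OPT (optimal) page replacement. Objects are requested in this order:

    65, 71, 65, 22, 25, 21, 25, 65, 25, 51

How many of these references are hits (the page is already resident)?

65 -> fault, frames [65]
71 -> fault, frames [65, 71]
65 -> hit
22 -> fault, frames [65, 71, 22]
25 -> fault, frames [65, 71, 22, 25]
21 -> fault, frames [65, 71, 22, 25, 21]
25 -> hit
65 -> hit
25 -> hit
51 -> fault, evict 21, frames [65, 71, 22, 25, 51]
Hits: 4.

4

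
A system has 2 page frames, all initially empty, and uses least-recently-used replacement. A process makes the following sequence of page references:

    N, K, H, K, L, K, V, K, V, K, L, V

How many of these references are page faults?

N -> fault, frames {N}
K -> fault, frames {N,K}
H -> fault, evict N, frames {K,H}
K -> hit
L -> fault, evict H, frames {K,L}
K -> hit
V -> fault, evict L, frames {K,V}
K -> hit
V -> hit
K -> hit
L -> fault, evict V, frames {K,L}
V -> fault, evict K, frames {L,V}
Page faults: 7.

7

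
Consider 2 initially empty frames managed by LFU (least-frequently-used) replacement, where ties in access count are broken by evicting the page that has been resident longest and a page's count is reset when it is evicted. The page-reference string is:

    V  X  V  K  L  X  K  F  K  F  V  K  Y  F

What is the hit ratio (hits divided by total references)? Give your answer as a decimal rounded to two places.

V: fault, frames {V}
X: fault, frames {V,X}
V: hit
K: fault, evict X, frames {V,K}
L: fault, evict K, frames {V,L}
X: fault, evict L, frames {V,X}
K: fault, evict X, frames {V,K}
F: fault, evict K, frames {V,F}
K: fault, evict F, frames {V,K}
F: fault, evict K, frames {V,F}
V: hit
K: fault, evict F, frames {V,K}
Y: fault, evict K, frames {V,Y}
F: fault, evict Y, frames {V,F}
Hits: 2 of 14 references → 2/14 = 0.1429.

0.14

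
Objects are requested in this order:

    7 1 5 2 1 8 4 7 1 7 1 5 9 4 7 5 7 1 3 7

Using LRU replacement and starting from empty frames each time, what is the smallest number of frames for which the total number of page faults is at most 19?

2

f=1: 20 faults
f=2: 17 faults
f=3: 15 faults
f=4: 13 faults
f=5: 10 faults
f=6: 8 faults
f=7: 8 faults
f=8: 8 faults
Smallest f with faults ≤ 19 is 2.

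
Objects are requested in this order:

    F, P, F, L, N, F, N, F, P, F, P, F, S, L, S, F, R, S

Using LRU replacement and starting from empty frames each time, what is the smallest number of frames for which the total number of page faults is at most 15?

2

f=1: 18 faults
f=2: 11 faults
f=3: 8 faults
f=4: 7 faults
f=5: 6 faults
f=6: 6 faults
Smallest f with faults ≤ 15 is 2.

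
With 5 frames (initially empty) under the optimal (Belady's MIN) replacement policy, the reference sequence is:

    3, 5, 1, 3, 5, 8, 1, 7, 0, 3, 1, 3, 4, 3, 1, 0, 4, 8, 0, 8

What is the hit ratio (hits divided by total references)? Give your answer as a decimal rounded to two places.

3 -> fault, frames [3]
5 -> fault, frames [3, 5]
1 -> fault, frames [3, 5, 1]
3 -> hit
5 -> hit
8 -> fault, frames [3, 5, 1, 8]
1 -> hit
7 -> fault, frames [3, 5, 1, 8, 7]
0 -> fault, evict 7, frames [3, 5, 1, 8, 0]
3 -> hit
1 -> hit
3 -> hit
4 -> fault, evict 5, frames [3, 1, 8, 0, 4]
3 -> hit
1 -> hit
0 -> hit
4 -> hit
8 -> hit
0 -> hit
8 -> hit
Hits: 13 of 20 references → 13/20 = 0.6500.

0.65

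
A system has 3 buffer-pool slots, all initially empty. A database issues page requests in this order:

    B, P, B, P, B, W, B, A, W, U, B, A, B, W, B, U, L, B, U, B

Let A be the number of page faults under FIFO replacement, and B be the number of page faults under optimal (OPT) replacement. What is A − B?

Under FIFO: F F . . . F . F . F F . . F . . F . F F → 10 faults.
Under OPT: F F . . . F . F . F . . . F . . F . . . → 7 faults.
A − B = 10 − 7 = 3.

3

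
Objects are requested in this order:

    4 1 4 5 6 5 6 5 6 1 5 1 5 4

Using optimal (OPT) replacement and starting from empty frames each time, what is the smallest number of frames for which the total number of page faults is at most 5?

3

f=1: 14 faults
f=2: 6 faults
f=3: 5 faults
f=4: 4 faults
Smallest f with faults ≤ 5 is 3.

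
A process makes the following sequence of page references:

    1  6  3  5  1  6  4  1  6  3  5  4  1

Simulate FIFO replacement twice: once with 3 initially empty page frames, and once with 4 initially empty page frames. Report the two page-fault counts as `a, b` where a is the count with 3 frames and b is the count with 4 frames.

3 frames: F F F F F F F . . F F . F → 10 faults.
4 frames: F F F F . . F F F F F F F → 11 faults.
11 > 10: adding a frame increased faults — Belady's anomaly.

10, 11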